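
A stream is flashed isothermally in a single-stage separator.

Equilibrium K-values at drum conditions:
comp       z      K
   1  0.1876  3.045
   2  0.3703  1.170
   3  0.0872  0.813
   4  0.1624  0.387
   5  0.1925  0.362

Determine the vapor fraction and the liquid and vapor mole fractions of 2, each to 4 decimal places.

ψ = 0.3125, x_2 = 0.3516, y_2 = 0.4114

Newton iteration, ψ⁰ = 0.5:
  ψ = 0.5000: g = -0.09418, g' = -0.5004 → ψ = 0.3118
  ψ = 0.3118: g = 0.00034, g' = -0.5210 → ψ = 0.3125
Converged at ψ = 0.3125.
Compositions from xᵢ = zᵢ/(1+ψ(Kᵢ−1)), yᵢ = Kᵢxᵢ:
  1: x = 0.1145, y = 0.3485
  2: x = 0.3516, y = 0.4114
  3: x = 0.0926, y = 0.0753
  4: x = 0.2009, y = 0.0777
  5: x = 0.2404, y = 0.0870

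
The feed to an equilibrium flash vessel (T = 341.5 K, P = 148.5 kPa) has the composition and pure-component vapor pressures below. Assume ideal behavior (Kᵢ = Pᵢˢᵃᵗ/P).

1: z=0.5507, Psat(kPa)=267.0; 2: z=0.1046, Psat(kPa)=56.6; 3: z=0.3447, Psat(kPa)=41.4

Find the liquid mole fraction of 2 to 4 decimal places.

x_2 = 0.1216

Raoult's law: Kᵢ = Pᵢˢᵃᵗ/P = Pᵢˢᵃᵗ/148.5.
  K_1 = 267.0/148.5 = 1.797980, K_2 = 56.6/148.5 = 0.381145, K_3 = 41.4/148.5 = 0.278788
Material balance + equilibrium reduce to Σ zᵢ(Kᵢ−1)/(1+ψ(Kᵢ−1)) = 0.
Feasibility: ΣzᵢKᵢ = 1.1261, Σzᵢ/Kᵢ = 1.8171 — both > 1, two phases present.
Iterate (Newton) starting at ψ = 0.5:
  ψ = 0.5000: g = -0.16843, g' = -0.7017 → ψ = 0.2600
  ψ = 0.2600: g = -0.01917, g' = -0.5690 → ψ = 0.2263
  ψ = 0.2263: g = -0.00013, g' = -0.5618 → ψ = 0.2261
Converged at ψ = 0.2261.
Compositions from xᵢ = zᵢ/(1+ψ(Kᵢ−1)), yᵢ = Kᵢxᵢ:
  1: x = 0.4665, y = 0.8388
  2: x = 0.1216, y = 0.0464
  3: x = 0.4118, y = 0.1148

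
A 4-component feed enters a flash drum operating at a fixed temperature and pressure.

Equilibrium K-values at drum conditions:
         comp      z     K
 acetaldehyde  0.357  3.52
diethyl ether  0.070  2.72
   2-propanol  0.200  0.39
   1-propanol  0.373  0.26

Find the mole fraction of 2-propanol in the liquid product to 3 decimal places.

Rachford–Rice: g(ψ) = Σ zᵢ(Kᵢ−1)/(1+ψ(Kᵢ−1)) = 0.
g(0) = ΣzᵢKᵢ − 1 = 0.622 and g(1) = 1 − Σzᵢ/Kᵢ = -1.075, so a root lies in (0, 1).
Newton–Raphson from ψ = 0.55:
  ψ = 0.550: g = -0.2101, g' = -1.202 → ψ = 0.375
  ψ = 0.375: g = -0.0047, g' = -1.192 → ψ = 0.371
Converged at ψ = 0.371.
Compositions from xᵢ = zᵢ/(1+ψ(Kᵢ−1)), yᵢ = Kᵢxᵢ:
  acetaldehyde: x = 0.184, y = 0.649
  diethyl ether: x = 0.043, y = 0.116
  2-propanol: x = 0.259, y = 0.101
  1-propanol: x = 0.514, y = 0.134

x_2-propanol = 0.259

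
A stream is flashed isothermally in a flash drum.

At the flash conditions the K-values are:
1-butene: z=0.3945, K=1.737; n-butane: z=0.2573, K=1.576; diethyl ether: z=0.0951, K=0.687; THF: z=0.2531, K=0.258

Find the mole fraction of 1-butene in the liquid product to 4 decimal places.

Let ψ = V/F and solve Σ zᵢ(Kᵢ−1)/(1+ψ(Kᵢ−1)) = 0.
Feasibility: ΣzᵢKᵢ = 1.2214, Σzᵢ/Kᵢ = 1.5098 — both > 1, two phases present.
Iterate (Newton) starting at ψ = 0.5:
  ψ = 0.5000: g = -0.00634, g' = -0.5312 → ψ = 0.4881
  ψ = 0.4881: g = -0.00005, g' = -0.5234 → ψ = 0.4880
Converged at ψ = 0.4880.
Compositions from xᵢ = zᵢ/(1+ψ(Kᵢ−1)), yᵢ = Kᵢxᵢ:
  1-butene: x = 0.2901, y = 0.5040
  n-butane: x = 0.2008, y = 0.3165
  diethyl ether: x = 0.1122, y = 0.0771
  THF: x = 0.3968, y = 0.1024

x_1-butene = 0.2901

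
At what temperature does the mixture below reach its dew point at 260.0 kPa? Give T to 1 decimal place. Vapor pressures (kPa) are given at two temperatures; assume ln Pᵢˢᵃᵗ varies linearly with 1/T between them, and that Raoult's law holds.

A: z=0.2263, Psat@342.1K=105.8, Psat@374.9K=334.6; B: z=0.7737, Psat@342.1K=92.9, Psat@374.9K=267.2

T = 372.4 K

Dew-point temperature: Σzᵢ·P/Pᵢˢᵃᵗ(T) = 1. Interpolate ln Pᵢˢᵃᵗ = aᵢ + bᵢ/T.
  T = 342.1 K: ΣzᵢP/Pᵢˢᵃᵗ = 2.7215
  T = 374.9 K: ΣzᵢP/Pᵢˢᵃᵗ = 0.9287
  T = 358.5 K: ΣzᵢP/Pᵢˢᵃᵗ = 1.5509
  T = 366.7 K: ΣzᵢP/Pᵢˢᵃᵗ = 1.1932
  T = 370.8 K: ΣzᵢP/Pᵢˢᵃᵗ = 1.0512
  T = 372.9 K: ΣzᵢP/Pᵢˢᵃᵗ = 0.9862
  T = 371.9 K: ΣzᵢP/Pᵢˢᵃᵗ = 1.0166
Interpolating between 371.9 K and 372.9 K gives T ≈ 372.4 K.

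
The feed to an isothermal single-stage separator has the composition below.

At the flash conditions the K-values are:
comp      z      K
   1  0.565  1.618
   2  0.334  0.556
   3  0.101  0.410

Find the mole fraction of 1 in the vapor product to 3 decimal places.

Rachford–Rice: g(V/F) = Σ zᵢ(Kᵢ−1)/(1+V/F(Kᵢ−1)) = 0.
Check two-phase: ΣzᵢKᵢ = 1.141 > 1 and Σzᵢ/Kᵢ = 1.196 > 1, so g(0) = 0.141 > 0 and g(1) = -0.196 < 0.
Iterate (Newton) starting at V/F = 0.54:
  V/F = 0.540: g = -0.0207, g' = -0.311 → V/F = 0.473
  V/F = 0.473: g = -0.0003, g' = -0.302 → V/F = 0.472
Converged at V/F = 0.472.
Compositions from xᵢ = zᵢ/(1+V/F(Kᵢ−1)), yᵢ = Kᵢxᵢ:
  1: x = 0.437, y = 0.708
  2: x = 0.423, y = 0.235
  3: x = 0.140, y = 0.057

y_1 = 0.708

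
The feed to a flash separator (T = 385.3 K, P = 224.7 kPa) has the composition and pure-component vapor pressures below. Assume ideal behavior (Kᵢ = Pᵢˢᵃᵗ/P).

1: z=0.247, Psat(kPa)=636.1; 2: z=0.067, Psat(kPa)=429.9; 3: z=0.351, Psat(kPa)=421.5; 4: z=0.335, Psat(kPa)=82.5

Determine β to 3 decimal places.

Raoult's law: Kᵢ = Pᵢˢᵃᵗ/P = Pᵢˢᵃᵗ/224.7.
  K_1 = 636.1/224.7 = 2.83089, K_2 = 429.9/224.7 = 1.91322, K_3 = 421.5/224.7 = 1.87583, K_4 = 82.5/224.7 = 0.36716
Newton iteration, β⁰ = 0.5:
  β = 0.500: g = 0.1818, g' = -0.669 → β = 0.772
  β = 0.772: g = -0.0075, g' = -0.770 → β = 0.762
Converged at β = 0.762.

β = 0.762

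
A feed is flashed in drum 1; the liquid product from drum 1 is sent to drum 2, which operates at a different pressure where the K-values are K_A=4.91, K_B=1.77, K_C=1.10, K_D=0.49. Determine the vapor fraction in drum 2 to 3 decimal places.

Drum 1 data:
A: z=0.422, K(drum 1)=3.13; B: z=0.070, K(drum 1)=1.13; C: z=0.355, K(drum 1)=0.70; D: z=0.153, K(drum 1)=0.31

Drum 1:
Let ψ₁ = V/F and solve Σ zᵢ(Kᵢ−1)/(1+ψ₁(Kᵢ−1)) = 0.
g(0) = ΣzᵢKᵢ − 1 = 0.696 and g(1) = 1 − Σzᵢ/Kᵢ = -0.197, so a root lies in (0, 1).
Newton iteration, ψ₁⁰ = 0.5:
  ψ₁ = 0.500: g = 0.1574, g' = -0.664 → ψ₁ = 0.737
  ψ₁ = 0.737: g = 0.0066, g' = -0.645 → ψ₁ = 0.747
Converged at ψ₁ = 0.747.
Drum-1 compositions:
  A: x = 0.163, y = 0.510
  B: x = 0.064, y = 0.072
  C: x = 0.458, y = 0.320
  D: x = 0.316, y = 0.098
Drum-2 feed = drum-1 liquid: z₂ = (0.1628, 0.0638, 0.4576, 0.3158).
Drum 2:
Let ψ₂ = V/F and solve Σ zᵢ(Kᵢ−1)/(1+ψ₂(Kᵢ−1)) = 0.
g(0) = ΣzᵢKᵢ − 1 = 0.571 and g(1) = 1 − Σzᵢ/Kᵢ = -0.130, so a root lies in (0, 1).
Newton–Raphson from ψ₂ = 0.5:
  ψ₂ = 0.500: g = 0.0783, g' = -0.457 → ψ₂ = 0.671
  ψ₂ = 0.671: g = 0.0060, g' = -0.400 → ψ₂ = 0.686
Converged at ψ₂ = 0.686.
  A: x = 0.044, y = 0.217
  B: x = 0.042, y = 0.074
  C: x = 0.428, y = 0.471
  D: x = 0.486, y = 0.238

V/F (drum 2) = 0.686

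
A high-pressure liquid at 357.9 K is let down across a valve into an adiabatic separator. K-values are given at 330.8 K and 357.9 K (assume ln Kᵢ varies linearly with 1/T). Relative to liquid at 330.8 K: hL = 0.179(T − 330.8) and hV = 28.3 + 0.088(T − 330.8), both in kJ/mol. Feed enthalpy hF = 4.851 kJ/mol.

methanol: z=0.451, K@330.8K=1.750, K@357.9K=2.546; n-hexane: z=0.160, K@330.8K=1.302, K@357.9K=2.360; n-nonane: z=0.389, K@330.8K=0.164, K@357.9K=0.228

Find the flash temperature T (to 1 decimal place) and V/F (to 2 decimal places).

Adiabatic flash: solve Rachford–Rice at each trial T, then check hF = ψ·hV(T) + (1−ψ)·hL(T).
  T = 330.8 K: K = (1.750, 1.302, 0.164), RR gives ψ = 0.112, H_out = 3.169 kJ/mol
  T = 357.9 K: K = (2.546, 2.360, 0.228), RR gives ψ = 0.531, H_out = 18.576 kJ/mol
  T = 344.4 K: K = (2.128, 1.775, 0.195), RR gives ψ = 0.381, H_out = 12.735 kJ/mol
  T = 337.6 K: K = (1.934, 1.525, 0.179), RR gives ψ = 0.269, H_out = 8.674 kJ/mol
  T = 334.2 K: K = (1.840, 1.410, 0.171), RR gives ψ = 0.198, H_out = 6.155 kJ/mol
  T = 332.5 K: K = (1.795, 1.355, 0.168), RR gives ψ = 0.157, H_out = 4.729 kJ/mol
Linear interpolation between T = 332.5 (H_out = 4.729) and T = 334.2 (H_out = 6.155) on hF = 4.851 gives T ≈ 332.6 K, at which ψ = 0.16.

T = 332.6 K, V/F = 0.16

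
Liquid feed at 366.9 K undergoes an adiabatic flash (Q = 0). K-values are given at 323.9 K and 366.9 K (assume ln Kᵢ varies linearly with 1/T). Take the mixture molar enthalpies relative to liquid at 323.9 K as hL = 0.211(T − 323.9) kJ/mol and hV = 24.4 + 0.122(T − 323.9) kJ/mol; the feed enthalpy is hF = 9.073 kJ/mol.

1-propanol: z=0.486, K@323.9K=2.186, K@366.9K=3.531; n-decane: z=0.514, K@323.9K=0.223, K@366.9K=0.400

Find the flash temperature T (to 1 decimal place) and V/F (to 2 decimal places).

Adiabatic flash: solve Rachford–Rice at each trial T, then check hF = ψ·hV(T) + (1−ψ)·hL(T).
  T = 323.9 K: K = (2.186, 0.223), RR gives ψ = 0.192, H_out = 4.687 kJ/mol
  T = 366.9 K: K = (3.531, 0.400), RR gives ψ = 0.607, H_out = 21.559 kJ/mol
  T = 345.4 K: K = (2.820, 0.304), RR gives ψ = 0.416, H_out = 13.891 kJ/mol
  T = 334.6 K: K = (2.492, 0.262), RR gives ψ = 0.314, H_out = 9.609 kJ/mol
  T = 329.2 K: K = (2.335, 0.242), RR gives ψ = 0.256, H_out = 7.239 kJ/mol
  T = 331.9 K: K = (2.413, 0.251), RR gives ψ = 0.285, H_out = 8.449 kJ/mol
  T = 333.2 K: K = (2.450, 0.256), RR gives ψ = 0.299, H_out = 9.013 kJ/mol
Linear interpolation between T = 333.2 (H_out = 9.013) and T = 334.6 (H_out = 9.609) on hF = 9.073 gives T ≈ 333.3 K, at which ψ = 0.30.

T = 333.3 K, V/F = 0.30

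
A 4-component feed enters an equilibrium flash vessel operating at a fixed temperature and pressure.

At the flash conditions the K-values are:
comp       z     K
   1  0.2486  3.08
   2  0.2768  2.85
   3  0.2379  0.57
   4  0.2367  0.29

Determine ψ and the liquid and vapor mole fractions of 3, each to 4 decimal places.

Let ψ = V/F and solve Σ zᵢ(Kᵢ−1)/(1+ψ(Kᵢ−1)) = 0.
g(0) = ΣzᵢKᵢ − 1 = 0.7588 and g(1) = 1 − Σzᵢ/Kᵢ = -0.4114, so a root lies in (0, 1).
Newton–Raphson from ψ = 0.63:
  ψ = 0.6300: g = 0.01591, g' = -0.8769 → ψ = 0.6481
Converged at ψ = 0.6481.
Compositions from xᵢ = zᵢ/(1+ψ(Kᵢ−1)), yᵢ = Kᵢxᵢ:
  1: x = 0.1059, y = 0.3261
  2: x = 0.1259, y = 0.3588
  3: x = 0.3298, y = 0.1880
  4: x = 0.4384, y = 0.1271

ψ = 0.6481, x_3 = 0.3298, y_3 = 0.1880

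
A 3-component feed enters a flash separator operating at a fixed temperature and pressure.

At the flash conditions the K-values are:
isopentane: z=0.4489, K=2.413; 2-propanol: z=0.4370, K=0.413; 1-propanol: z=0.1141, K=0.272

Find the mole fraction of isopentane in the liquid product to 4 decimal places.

Rachford–Rice: g(V/F) = Σ zᵢ(Kᵢ−1)/(1+V/F(Kᵢ−1)) = 0.
Feasibility: ΣzᵢKᵢ = 1.2947, Σzᵢ/Kᵢ = 1.6636 — both > 1, two phases present.
Newton–Raphson from V/F = 0.47:
  V/F = 0.4700: g = -0.09936, g' = -0.7506 → V/F = 0.3376
  V/F = 0.3376: g = -0.00062, g' = -0.7513 → V/F = 0.3368
Converged at V/F = 0.3368.
Compositions from xᵢ = zᵢ/(1+V/F(Kᵢ−1)), yᵢ = Kᵢxᵢ:
  isopentane: x = 0.3042, y = 0.7339
  2-propanol: x = 0.5447, y = 0.2250
  1-propanol: x = 0.1512, y = 0.0411

x_isopentane = 0.3042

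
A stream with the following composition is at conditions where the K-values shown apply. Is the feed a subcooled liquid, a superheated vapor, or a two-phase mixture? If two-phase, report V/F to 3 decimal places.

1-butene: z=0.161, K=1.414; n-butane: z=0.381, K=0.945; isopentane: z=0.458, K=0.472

ΣzᵢKᵢ = 0.804; Σzᵢ/Kᵢ = 1.487.
Since ΣzᵢKᵢ < 1 the mixture is below its bubble point — single liquid phase.

subcooled liquid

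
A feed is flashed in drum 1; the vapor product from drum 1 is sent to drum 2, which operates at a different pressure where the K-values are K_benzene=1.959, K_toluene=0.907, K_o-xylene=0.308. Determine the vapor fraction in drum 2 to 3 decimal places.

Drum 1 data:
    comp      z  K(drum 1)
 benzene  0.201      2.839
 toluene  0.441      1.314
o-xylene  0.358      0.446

Drum 1:
Rachford–Rice: g(ψ₁) = Σ zᵢ(Kᵢ−1)/(1+ψ₁(Kᵢ−1)) = 0.
g(0) = ΣzᵢKᵢ − 1 = 0.310 and g(1) = 1 − Σzᵢ/Kᵢ = -0.209, so a root lies in (0, 1).
Newton iteration, ψ₁⁰ = 0.5:
  ψ₁ = 0.500: g = 0.0379, g' = -0.427 → ψ₁ = 0.589
Converged at ψ₁ = 0.589.
Drum-1 compositions:
  benzene: x = 0.097, y = 0.274
  toluene: x = 0.372, y = 0.489
  o-xylene: x = 0.531, y = 0.237
Drum-2 feed = drum-1 vapor: z₂ = (0.2740, 0.4891, 0.2370).
Drum 2:
Material balance + equilibrium reduce to Σ zᵢ(Kᵢ−1)/(1+ψ₂(Kᵢ−1)) = 0.
Feasibility: ΣzᵢKᵢ = 1.053, Σzᵢ/Kᵢ = 1.448 — both > 1, two phases present.
Newton–Raphson from ψ₂ = 0.6:
  ψ₂ = 0.600: g = -0.1618, g' = -0.438 → ψ₂ = 0.231
  ψ₂ = 0.231: g = -0.0265, g' = -0.334 → ψ₂ = 0.151
  ψ₂ = 0.151: g = 0.0001, g' = -0.338 → ψ₂ = 0.152
Converged at ψ₂ = 0.152.
  benzene: x = 0.239, y = 0.469
  toluene: x = 0.496, y = 0.450
  o-xylene: x = 0.265, y = 0.082

V/F (drum 2) = 0.152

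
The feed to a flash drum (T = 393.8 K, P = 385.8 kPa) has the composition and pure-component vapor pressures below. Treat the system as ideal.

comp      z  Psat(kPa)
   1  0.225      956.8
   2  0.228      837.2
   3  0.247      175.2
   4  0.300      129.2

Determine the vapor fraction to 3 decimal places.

ψ = 0.325

Raoult's law: Kᵢ = Pᵢˢᵃᵗ/P = Pᵢˢᵃᵗ/385.8.
  K_1 = 956.8/385.8 = 2.48004, K_2 = 837.2/385.8 = 2.17004, K_3 = 175.2/385.8 = 0.45412, K_4 = 129.2/385.8 = 0.33489
Rachford–Rice: g(ψ) = Σ zᵢ(Kᵢ−1)/(1+ψ(Kᵢ−1)) = 0.
Feasibility: ΣzᵢKᵢ = 1.265, Σzᵢ/Kᵢ = 1.636 — both > 1, two phases present.
Newton iteration, ψ⁰ = 0.5:
  ψ = 0.500: g = -0.1247, g' = -0.724 → ψ = 0.328
  ψ = 0.328: g = -0.0023, g' = -0.713 → ψ = 0.325
Converged at ψ = 0.325.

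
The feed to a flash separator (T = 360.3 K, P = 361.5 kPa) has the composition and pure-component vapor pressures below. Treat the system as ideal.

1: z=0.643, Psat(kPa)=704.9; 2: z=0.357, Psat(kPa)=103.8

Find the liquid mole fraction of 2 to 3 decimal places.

Raoult's law: Kᵢ = Pᵢˢᵃᵗ/P = Pᵢˢᵃᵗ/361.5.
  K_1 = 704.9/361.5 = 1.94993, K_2 = 103.8/361.5 = 0.28714
Rachford–Rice: g(V/F) = Σ zᵢ(Kᵢ−1)/(1+V/F(Kᵢ−1)) = 0.
Feasibility: ΣzᵢKᵢ = 1.356, Σzᵢ/Kᵢ = 1.573 — both > 1, two phases present.
Newton iteration, V/F⁰ = 0.53:
  V/F = 0.530: g = -0.0028, g' = -0.725 → V/F = 0.526
Converged at V/F = 0.526.
Compositions from xᵢ = zᵢ/(1+V/F(Kᵢ−1)), yᵢ = Kᵢxᵢ:
  1: x = 0.429, y = 0.836
  2: x = 0.571, y = 0.164

x_2 = 0.571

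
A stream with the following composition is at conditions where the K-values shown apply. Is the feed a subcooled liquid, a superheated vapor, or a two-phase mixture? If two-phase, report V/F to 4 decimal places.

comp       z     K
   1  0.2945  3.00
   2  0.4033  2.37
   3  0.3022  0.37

two-phase, V/F = 0.9189

ΣzᵢKᵢ = 1.9511; Σzᵢ/Kᵢ = 1.0851.
Both exceed 1, so a two-phase solution exists.
Let ψ = V/F and solve Σ zᵢ(Kᵢ−1)/(1+ψ(Kᵢ−1)) = 0.
Newton–Raphson from ψ = 0.31:
  ψ = 0.3100: g = 0.51480, g' = -1.0070 → ψ = 0.8212
  ψ = 0.8212: g = 0.08843, g' = -0.8512 → ψ = 0.9251
  ψ = 0.9251: g = -0.00602, g' = -0.9814 → ψ = 0.9190
  ψ = 0.9190: g = -0.00003, g' = -0.9712 → ψ = 0.9189
Converged at ψ = 0.9189.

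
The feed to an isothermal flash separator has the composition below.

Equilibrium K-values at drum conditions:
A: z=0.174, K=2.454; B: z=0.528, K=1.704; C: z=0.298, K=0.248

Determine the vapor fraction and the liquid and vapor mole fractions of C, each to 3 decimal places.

Material balance + equilibrium reduce to Σ zᵢ(Kᵢ−1)/(1+ψ(Kᵢ−1)) = 0.
g(0) = ΣzᵢKᵢ − 1 = 0.401 and g(1) = 1 − Σzᵢ/Kᵢ = -0.582, so a root lies in (0, 1).
Newton iteration, ψ⁰ = 0.31:
  ψ = 0.310: g = 0.1873, g' = -0.638 → ψ = 0.604
  ψ = 0.604: g = -0.0149, g' = -0.798 → ψ = 0.585
Converged at ψ = 0.585.
Compositions from xᵢ = zᵢ/(1+ψ(Kᵢ−1)), yᵢ = Kᵢxᵢ:
  A: x = 0.094, y = 0.231
  B: x = 0.374, y = 0.637
  C: x = 0.532, y = 0.132

ψ = 0.585, x_C = 0.532, y_C = 0.132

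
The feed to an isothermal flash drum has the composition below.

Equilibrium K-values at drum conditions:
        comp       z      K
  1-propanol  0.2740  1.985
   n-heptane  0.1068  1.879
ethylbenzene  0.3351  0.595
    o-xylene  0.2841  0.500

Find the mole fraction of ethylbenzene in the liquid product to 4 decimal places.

x_ethylbenzene = 0.3646

Let ψ = V/F and solve Σ zᵢ(Kᵢ−1)/(1+ψ(Kᵢ−1)) = 0.
g(0) = ΣzᵢKᵢ − 1 = 0.0860 and g(1) = 1 − Σzᵢ/Kᵢ = -0.3263, so a root lies in (0, 1).
Iterate (Newton) starting at ψ = 0.45:
  ψ = 0.4500: g = -0.09498, g' = -0.3704 → ψ = 0.1936
  ψ = 0.1936: g = 0.00235, g' = -0.3996 → ψ = 0.1995
Converged at ψ = 0.1995.
Compositions from xᵢ = zᵢ/(1+ψ(Kᵢ−1)), yᵢ = Kᵢxᵢ:
  1-propanol: x = 0.2290, y = 0.4546
  n-heptane: x = 0.0909, y = 0.1707
  ethylbenzene: x = 0.3646, y = 0.2169
  o-xylene: x = 0.3156, y = 0.1578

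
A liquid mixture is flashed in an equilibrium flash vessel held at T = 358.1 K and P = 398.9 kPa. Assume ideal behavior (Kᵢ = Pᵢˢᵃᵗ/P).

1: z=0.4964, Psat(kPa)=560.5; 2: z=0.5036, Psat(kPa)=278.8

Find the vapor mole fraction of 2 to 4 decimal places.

Raoult's law: Kᵢ = Pᵢˢᵃᵗ/P = Pᵢˢᵃᵗ/398.9.
  K_1 = 560.5/398.9 = 1.405114, K_2 = 278.8/398.9 = 0.698922
Material balance + equilibrium reduce to Σ zᵢ(Kᵢ−1)/(1+V/F(Kᵢ−1)) = 0.
Feasibility: ΣzᵢKᵢ = 1.0495, Σzᵢ/Kᵢ = 1.0738 — both > 1, two phases present.
Binary case is linear: z₁(K₁−1)(1+V/F(K₂−1)) + z₂(K₂−1)(1+V/F(K₁−1)) = 0
⇒ V/F = [z₁(K₁−1)+z₂(K₂−1)] / [−(K₁−1)(K₂−1)] = 0.04948/0.12197 = 0.4056
Compositions from xᵢ = zᵢ/(1+V/F(Kᵢ−1)), yᵢ = Kᵢxᵢ:
  1: x = 0.4263, y = 0.5991
  2: x = 0.5737, y = 0.4009

y_2 = 0.4009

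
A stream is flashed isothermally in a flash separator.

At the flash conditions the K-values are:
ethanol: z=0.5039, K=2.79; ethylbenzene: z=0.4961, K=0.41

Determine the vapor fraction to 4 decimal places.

Material balance + equilibrium reduce to Σ zᵢ(Kᵢ−1)/(1+ψ(Kᵢ−1)) = 0.
Feasibility: ΣzᵢKᵢ = 1.6093, Σzᵢ/Kᵢ = 1.3906 — both > 1, two phases present.
Binary case is linear: z₁(K₁−1)(1+ψ(K₂−1)) + z₂(K₂−1)(1+ψ(K₁−1)) = 0
⇒ ψ = [z₁(K₁−1)+z₂(K₂−1)] / [−(K₁−1)(K₂−1)] = 0.60928/1.05610 = 0.5769

ψ = 0.5769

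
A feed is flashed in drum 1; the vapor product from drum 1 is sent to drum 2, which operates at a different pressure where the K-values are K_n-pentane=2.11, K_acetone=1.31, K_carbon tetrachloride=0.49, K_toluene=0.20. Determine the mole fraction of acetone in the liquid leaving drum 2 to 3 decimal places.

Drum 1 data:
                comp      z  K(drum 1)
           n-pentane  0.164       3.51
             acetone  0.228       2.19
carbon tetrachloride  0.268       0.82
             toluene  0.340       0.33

x_acetone (drum 2) = 0.299

Drum 1:
Let ψ₁ = V/F and solve Σ zᵢ(Kᵢ−1)/(1+ψ₁(Kᵢ−1)) = 0.
Feasibility: ΣzᵢKᵢ = 1.407, Σzᵢ/Kᵢ = 1.508 — both > 1, two phases present.
Iterate (Newton) starting at ψ₁ = 0.45:
  ψ₁ = 0.450: g = -0.0086, g' = -0.688 → ψ₁ = 0.437
Converged at ψ₁ = 0.437.
Drum-1 compositions:
  n-pentane: x = 0.078, y = 0.274
  acetone: x = 0.150, y = 0.328
  carbon tetrachloride: x = 0.291, y = 0.239
  toluene: x = 0.481, y = 0.159
Drum-2 feed = drum-1 vapor: z₂ = (0.2744, 0.3284, 0.2385, 0.1587).
Drum 2:
Material balance + equilibrium reduce to Σ zᵢ(Kᵢ−1)/(1+ψ₂(Kᵢ−1)) = 0.
Feasibility: ΣzᵢKᵢ = 1.158, Σzᵢ/Kᵢ = 1.661 — both > 1, two phases present.
Newton–Raphson from ψ₂ = 0.5:
  ψ₂ = 0.500: g = -0.0910, g' = -0.557 → ψ₂ = 0.337
  ψ₂ = 0.337: g = -0.0069, g' = -0.486 → ψ₂ = 0.323
Converged at ψ₂ = 0.323.
  n-pentane: x = 0.202, y = 0.426
  acetone: x = 0.299, y = 0.391
  carbon tetrachloride: x = 0.286, y = 0.140
  toluene: x = 0.214, y = 0.043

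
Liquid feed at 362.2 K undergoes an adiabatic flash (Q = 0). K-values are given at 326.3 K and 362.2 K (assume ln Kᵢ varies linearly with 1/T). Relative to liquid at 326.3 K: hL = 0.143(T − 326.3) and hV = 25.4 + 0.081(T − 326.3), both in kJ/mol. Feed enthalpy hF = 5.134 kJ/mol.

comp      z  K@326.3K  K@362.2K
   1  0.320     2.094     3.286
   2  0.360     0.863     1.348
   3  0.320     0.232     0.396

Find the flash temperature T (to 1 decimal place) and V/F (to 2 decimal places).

T = 329.9 K, V/F = 0.18

Adiabatic flash: solve Rachford–Rice at each trial T, then check hF = ψ·hV(T) + (1−ψ)·hL(T).
  T = 326.3 K: K = (2.094, 0.863, 0.232), RR gives ψ = 0.099, H_out = 2.509 kJ/mol
  T = 362.2 K: K = (3.286, 1.348, 0.396), RR gives ψ = 0.774, H_out = 23.066 kJ/mol
  T = 344.2 K: K = (2.652, 1.091, 0.307), RR gives ψ = 0.470, H_out = 13.980 kJ/mol
  T = 335.2 K: K = (2.363, 0.973, 0.268), RR gives ψ = 0.299, H_out = 8.695 kJ/mol
  T = 330.8 K: K = (2.228, 0.917, 0.250), RR gives ψ = 0.205, H_out = 5.788 kJ/mol
  T = 328.6 K: K = (2.162, 0.891, 0.241), RR gives ψ = 0.154, H_out = 4.229 kJ/mol
Linear interpolation between T = 328.6 (H_out = 4.229) and T = 330.8 (H_out = 5.788) on hF = 5.134 gives T ≈ 329.9 K, at which ψ = 0.18.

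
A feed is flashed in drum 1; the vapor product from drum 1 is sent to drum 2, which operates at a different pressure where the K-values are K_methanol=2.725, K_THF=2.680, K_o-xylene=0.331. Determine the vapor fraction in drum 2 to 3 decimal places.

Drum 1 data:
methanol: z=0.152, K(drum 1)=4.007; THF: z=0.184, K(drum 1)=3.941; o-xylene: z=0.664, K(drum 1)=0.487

V/F (drum 2) = 0.630

Drum 1:
Rachford–Rice: g(ψ₁) = Σ zᵢ(Kᵢ−1)/(1+ψ₁(Kᵢ−1)) = 0.
Feasibility: ΣzᵢKᵢ = 1.658, Σzᵢ/Kᵢ = 1.448 — both > 1, two phases present.
Newton iteration, ψ₁⁰ = 0.46:
  ψ₁ = 0.460: g = -0.0241, g' = -0.829 → ψ₁ = 0.431
Converged at ψ₁ = 0.431.
Drum-1 compositions:
  methanol: x = 0.066, y = 0.265
  THF: x = 0.081, y = 0.320
  o-xylene: x = 0.853, y = 0.415
Drum-2 feed = drum-1 vapor: z₂ = (0.2651, 0.3196, 0.4153).
Drum 2:
Material balance + equilibrium reduce to Σ zᵢ(Kᵢ−1)/(1+ψ₂(Kᵢ−1)) = 0.
Feasibility: ΣzᵢKᵢ = 1.716, Σzᵢ/Kᵢ = 1.471 — both > 1, two phases present.
Newton iteration, ψ₂⁰ = 0.5:
  ψ₂ = 0.500: g = 0.1199, g' = -0.914 → ψ₂ = 0.631
  ψ₂ = 0.631: g = -0.0014, g' = -0.950 → ψ₂ = 0.630
Converged at ψ₂ = 0.630.
  methanol: x = 0.127, y = 0.346
  THF: x = 0.155, y = 0.416
  o-xylene: x = 0.718, y = 0.238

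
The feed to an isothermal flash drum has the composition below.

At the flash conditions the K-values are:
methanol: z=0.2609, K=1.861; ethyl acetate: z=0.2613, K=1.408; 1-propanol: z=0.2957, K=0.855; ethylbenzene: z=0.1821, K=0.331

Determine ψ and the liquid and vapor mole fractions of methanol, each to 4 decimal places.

ψ = 0.5505, x_methanol = 0.1770, y_methanol = 0.3294

Iterate (Newton) starting at ψ = 0.49:
  ψ = 0.4900: g = 0.01944, g' = -0.3135 → ψ = 0.5520
  ψ = 0.5520: g = -0.00049, g' = -0.3301 → ψ = 0.5505
Converged at ψ = 0.5505.
Compositions from xᵢ = zᵢ/(1+ψ(Kᵢ−1)), yᵢ = Kᵢxᵢ:
  methanol: x = 0.1770, y = 0.3294
  ethyl acetate: x = 0.2134, y = 0.3004
  1-propanol: x = 0.3214, y = 0.2748
  ethylbenzene: x = 0.2883, y = 0.0954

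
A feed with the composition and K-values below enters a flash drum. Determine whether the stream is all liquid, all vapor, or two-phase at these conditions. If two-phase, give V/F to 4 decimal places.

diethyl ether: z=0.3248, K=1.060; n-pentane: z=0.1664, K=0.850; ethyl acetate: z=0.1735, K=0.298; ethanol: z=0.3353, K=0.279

ΣzᵢKᵢ = 0.6310; Σzᵢ/Kᵢ = 2.2862.
Since ΣzᵢKᵢ < 1 the mixture is below its bubble point — single liquid phase.

all liquid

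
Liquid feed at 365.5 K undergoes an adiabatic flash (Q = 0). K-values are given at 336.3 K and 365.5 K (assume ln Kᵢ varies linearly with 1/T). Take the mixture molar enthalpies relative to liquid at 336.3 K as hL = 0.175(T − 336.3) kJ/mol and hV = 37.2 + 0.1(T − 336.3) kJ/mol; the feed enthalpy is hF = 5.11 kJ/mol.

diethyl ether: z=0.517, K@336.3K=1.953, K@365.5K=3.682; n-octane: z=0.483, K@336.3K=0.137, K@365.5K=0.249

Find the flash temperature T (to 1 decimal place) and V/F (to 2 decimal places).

Adiabatic flash: solve Rachford–Rice at each trial T, then check hF = ψ·hV(T) + (1−ψ)·hL(T).
  T = 336.3 K: K = (1.953, 0.137), RR gives ψ = 0.092, H_out = 3.432 kJ/mol
  T = 365.5 K: K = (3.682, 0.249), RR gives ψ = 0.508, H_out = 22.906 kJ/mol
  T = 350.9 K: K = (2.717, 0.187), RR gives ψ = 0.355, H_out = 15.360 kJ/mol
  T = 343.6 K: K = (2.312, 0.161), RR gives ψ = 0.248, H_out = 10.356 kJ/mol
  T = 340.0 K: K = (2.129, 0.149), RR gives ψ = 0.180, H_out = 7.275 kJ/mol
  T = 338.1 K: K = (2.037, 0.143), RR gives ψ = 0.137, H_out = 5.405 kJ/mol
Linear interpolation between T = 336.3 (H_out = 3.432) and T = 338.1 (H_out = 5.405) on hF = 5.11 gives T ≈ 337.8 K, at which ψ = 0.13.

T = 337.8 K, V/F = 0.13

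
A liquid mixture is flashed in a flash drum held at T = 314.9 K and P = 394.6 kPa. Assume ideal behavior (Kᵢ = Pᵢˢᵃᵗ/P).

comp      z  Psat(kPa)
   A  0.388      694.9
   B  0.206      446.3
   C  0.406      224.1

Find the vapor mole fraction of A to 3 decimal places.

y_A = 0.478

Raoult's law: Kᵢ = Pᵢˢᵃᵗ/P = Pᵢˢᵃᵗ/394.6.
  K_A = 694.9/394.6 = 1.76102, K_B = 446.3/394.6 = 1.13102, K_C = 224.1/394.6 = 0.56792
Rachford–Rice: g(ψ) = Σ zᵢ(Kᵢ−1)/(1+ψ(Kᵢ−1)) = 0.
g(0) = ΣzᵢKᵢ − 1 = 0.147 and g(1) = 1 − Σzᵢ/Kᵢ = -0.117, so a root lies in (0, 1).
Newton–Raphson from ψ = 0.42:
  ψ = 0.420: g = 0.0350, g' = -0.245 → ψ = 0.563
Converged at ψ = 0.563.
Compositions from xᵢ = zᵢ/(1+ψ(Kᵢ−1)), yᵢ = Kᵢxᵢ:
  A: x = 0.272, y = 0.478
  B: x = 0.192, y = 0.217
  C: x = 0.537, y = 0.305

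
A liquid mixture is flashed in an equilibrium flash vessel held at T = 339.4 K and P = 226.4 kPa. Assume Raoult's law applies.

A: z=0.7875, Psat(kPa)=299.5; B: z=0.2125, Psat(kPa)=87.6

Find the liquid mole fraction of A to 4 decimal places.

x_A = 0.6550

Raoult's law: Kᵢ = Pᵢˢᵃᵗ/P = Pᵢˢᵃᵗ/226.4.
  K_A = 299.5/226.4 = 1.322880, K_B = 87.6/226.4 = 0.386926
Rachford–Rice: g(V/F) = Σ zᵢ(Kᵢ−1)/(1+V/F(Kᵢ−1)) = 0.
Check two-phase: ΣzᵢKᵢ = 1.1240 > 1 and Σzᵢ/Kᵢ = 1.1445 > 1, so g(0) = 0.1240 > 0 and g(1) = -0.1445 < 0.
Binary case is linear: z₁(K₁−1)(1+V/F(K₂−1)) + z₂(K₂−1)(1+V/F(K₁−1)) = 0
⇒ V/F = [z₁(K₁−1)+z₂(K₂−1)] / [−(K₁−1)(K₂−1)] = 0.12399/0.19795 = 0.6264
Compositions from xᵢ = zᵢ/(1+V/F(Kᵢ−1)), yᵢ = Kᵢxᵢ:
  A: x = 0.6550, y = 0.8665
  B: x = 0.3450, y = 0.1335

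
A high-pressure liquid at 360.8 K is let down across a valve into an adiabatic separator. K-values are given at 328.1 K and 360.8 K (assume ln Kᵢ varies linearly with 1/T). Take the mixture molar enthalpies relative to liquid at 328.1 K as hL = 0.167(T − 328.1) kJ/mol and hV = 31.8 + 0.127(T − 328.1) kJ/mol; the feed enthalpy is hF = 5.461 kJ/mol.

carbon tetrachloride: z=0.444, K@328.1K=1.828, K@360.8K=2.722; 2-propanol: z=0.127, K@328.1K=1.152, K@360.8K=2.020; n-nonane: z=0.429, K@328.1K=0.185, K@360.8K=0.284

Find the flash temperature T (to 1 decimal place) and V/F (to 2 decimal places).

T = 332.2 K, V/F = 0.15

Adiabatic flash: solve Rachford–Rice at each trial T, then check hF = ψ·hV(T) + (1−ψ)·hL(T).
  T = 328.1 K: K = (1.828, 1.152, 0.185), RR gives ψ = 0.063, H_out = 2.002 kJ/mol
  T = 360.8 K: K = (2.722, 2.020, 0.284), RR gives ψ = 0.519, H_out = 21.275 kJ/mol
  T = 344.5 K: K = (2.253, 1.547, 0.232), RR gives ψ = 0.343, H_out = 13.426 kJ/mol
  T = 336.3 K: K = (2.035, 1.340, 0.208), RR gives ψ = 0.224, H_out = 8.409 kJ/mol
  T = 332.2 K: K = (1.930, 1.244, 0.196), RR gives ψ = 0.150, H_out = 5.430 kJ/mol
  T = 334.2 K: K = (1.981, 1.290, 0.202), RR gives ψ = 0.187, H_out = 6.932 kJ/mol
Linear interpolation between T = 332.2 (H_out = 5.430) and T = 334.2 (H_out = 6.932) on hF = 5.461 gives T ≈ 332.2 K, at which ψ = 0.15.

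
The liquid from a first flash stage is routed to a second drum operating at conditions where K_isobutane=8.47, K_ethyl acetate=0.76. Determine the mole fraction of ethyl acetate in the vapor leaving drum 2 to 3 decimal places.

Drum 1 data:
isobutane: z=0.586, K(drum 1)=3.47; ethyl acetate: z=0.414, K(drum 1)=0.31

y_ethyl acetate (drum 2) = 0.736

Drum 1:
Rachford–Rice: g(ψ₁) = Σ zᵢ(Kᵢ−1)/(1+ψ₁(Kᵢ−1)) = 0.
g(0) = ΣzᵢKᵢ − 1 = 1.162 and g(1) = 1 − Σzᵢ/Kᵢ = -0.504, so a root lies in (0, 1).
Newton–Raphson from ψ₁ = 0.35:
  ψ₁ = 0.350: g = 0.3997, g' = -1.371 → ψ₁ = 0.642
  ψ₁ = 0.642: g = 0.0475, g' = -1.170 → ψ₁ = 0.682
Converged at ψ₁ = 0.682.
Drum-1 compositions:
  isobutane: x = 0.218, y = 0.758
  ethyl acetate: x = 0.782, y = 0.242
Drum-2 feed = drum-1 liquid: z₂ = (0.2184, 0.7816).
Drum 2:
Let ψ₂ = V/F and solve Σ zᵢ(Kᵢ−1)/(1+ψ₂(Kᵢ−1)) = 0.
Feasibility: ΣzᵢKᵢ = 2.444, Σzᵢ/Kᵢ = 1.054 — both > 1, two phases present.
Iterate (Newton) starting at ψ₂ = 0.5:
  ψ₂ = 0.500: g = 0.1313, g' = -0.602 → ψ₂ = 0.718
  ψ₂ = 0.718: g = 0.0296, g' = -0.366 → ψ₂ = 0.799
  ψ₂ = 0.799: g = 0.0020, g' = -0.320 → ψ₂ = 0.805
Converged at ψ₂ = 0.805.
  isobutane: x = 0.031, y = 0.264
  ethyl acetate: x = 0.969, y = 0.736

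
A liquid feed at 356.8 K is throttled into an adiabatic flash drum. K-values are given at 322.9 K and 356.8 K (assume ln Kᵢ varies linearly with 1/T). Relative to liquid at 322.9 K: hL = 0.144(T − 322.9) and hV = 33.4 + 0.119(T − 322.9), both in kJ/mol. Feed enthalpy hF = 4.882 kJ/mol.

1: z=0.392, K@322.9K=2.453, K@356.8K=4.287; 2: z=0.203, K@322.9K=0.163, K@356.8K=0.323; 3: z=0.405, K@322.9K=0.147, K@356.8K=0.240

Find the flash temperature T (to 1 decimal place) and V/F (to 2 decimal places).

T = 328.9 K, V/F = 0.12

Adiabatic flash: solve Rachford–Rice at each trial T, then check hF = ψ·hV(T) + (1−ψ)·hL(T).
  T = 322.9 K: K = (2.453, 0.163, 0.147), RR gives ψ = 0.044, H_out = 1.470 kJ/mol
  T = 356.8 K: K = (4.287, 0.323, 0.240), RR gives ψ = 0.350, H_out = 16.269 kJ/mol
  T = 339.9 K: K = (3.291, 0.234, 0.190), RR gives ψ = 0.227, H_out = 9.949 kJ/mol
  T = 331.4 K: K = (2.852, 0.196, 0.168), RR gives ψ = 0.148, H_out = 6.140 kJ/mol
  T = 327.1 K: K = (2.645, 0.179, 0.157), RR gives ψ = 0.100, H_out = 3.918 kJ/mol
  T = 329.2 K: K = (2.745, 0.187, 0.162), RR gives ψ = 0.124, H_out = 5.034 kJ/mol
Linear interpolation between T = 327.1 (H_out = 3.918) and T = 329.2 (H_out = 5.034) on hF = 4.882 gives T ≈ 328.9 K, at which ψ = 0.12.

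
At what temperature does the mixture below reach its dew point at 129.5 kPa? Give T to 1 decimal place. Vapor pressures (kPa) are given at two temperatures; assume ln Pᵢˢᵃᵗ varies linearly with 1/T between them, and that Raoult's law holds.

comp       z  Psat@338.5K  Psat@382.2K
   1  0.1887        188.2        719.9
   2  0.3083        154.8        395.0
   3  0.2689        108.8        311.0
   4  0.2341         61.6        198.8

T = 345.0 K

Dew-point temperature: Σzᵢ·P/Pᵢˢᵃᵗ(T) = 1. Interpolate ln Pᵢˢᵃᵗ = aᵢ + bᵢ/T.
  T = 338.5 K: ΣzᵢP/Pᵢˢᵃᵗ = 1.2000
  T = 382.2 K: ΣzᵢP/Pᵢˢᵃᵗ = 0.3995
  T = 360.4 K: ΣzᵢP/Pᵢˢᵃᵗ = 0.6676
  T = 349.4 K: ΣzᵢP/Pᵢˢᵃᵗ = 0.8876
  T = 343.9 K: ΣzᵢP/Pᵢˢᵃᵗ = 1.0308
  T = 346.6 K: ΣzᵢP/Pᵢˢᵃᵗ = 0.9572
Interpolating between 343.9 K and 346.6 K gives T ≈ 345.0 K.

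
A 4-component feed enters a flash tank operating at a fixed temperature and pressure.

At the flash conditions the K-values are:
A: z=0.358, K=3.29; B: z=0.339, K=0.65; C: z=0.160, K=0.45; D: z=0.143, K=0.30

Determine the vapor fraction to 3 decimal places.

ψ = 0.450

Iterate (Newton) starting at ψ = 0.5:
  ψ = 0.500: g = -0.0370, g' = -0.727 → ψ = 0.449
  ψ = 0.449: g = 0.0005, g' = -0.749 → ψ = 0.450
Converged at ψ = 0.450.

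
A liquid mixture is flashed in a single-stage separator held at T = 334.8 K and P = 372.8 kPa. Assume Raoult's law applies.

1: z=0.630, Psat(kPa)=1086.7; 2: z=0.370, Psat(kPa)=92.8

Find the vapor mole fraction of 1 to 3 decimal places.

y_1 = 0.821

Raoult's law: Kᵢ = Pᵢˢᵃᵗ/P = Pᵢˢᵃᵗ/372.8.
  K_1 = 1086.7/372.8 = 2.91497, K_2 = 92.8/372.8 = 0.24893
Rachford–Rice: g(ψ) = Σ zᵢ(Kᵢ−1)/(1+ψ(Kᵢ−1)) = 0.
Check two-phase: ΣzᵢKᵢ = 1.929 > 1 and Σzᵢ/Kᵢ = 1.703 > 1, so g(0) = 0.929 > 0 and g(1) = -0.703 < 0.
Newton iteration, ψ⁰ = 0.5:
  ψ = 0.500: g = 0.1713, g' = -1.138 → ψ = 0.651
  ψ = 0.651: g = -0.0062, g' = -1.256 → ψ = 0.646
Converged at ψ = 0.646.
Compositions from xᵢ = zᵢ/(1+ψ(Kᵢ−1)), yᵢ = Kᵢxᵢ:
  1: x = 0.282, y = 0.821
  2: x = 0.718, y = 0.179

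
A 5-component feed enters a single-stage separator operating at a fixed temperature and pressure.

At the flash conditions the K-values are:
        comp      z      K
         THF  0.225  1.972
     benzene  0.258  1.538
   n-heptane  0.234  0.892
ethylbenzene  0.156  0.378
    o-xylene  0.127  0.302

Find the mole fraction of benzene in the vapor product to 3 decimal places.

Material balance + equilibrium reduce to Σ zᵢ(Kᵢ−1)/(1+ψ(Kᵢ−1)) = 0.
g(0) = ΣzᵢKᵢ − 1 = 0.147 and g(1) = 1 − Σzᵢ/Kᵢ = -0.377, so a root lies in (0, 1).
Newton iteration, ψ⁰ = 0.41:
  ψ = 0.410: g = -0.0108, g' = -0.392 → ψ = 0.383
  ψ = 0.383: g = -0.0001, g' = -0.386 → ψ = 0.382
Converged at ψ = 0.382.
Compositions from xᵢ = zᵢ/(1+ψ(Kᵢ−1)), yᵢ = Kᵢxᵢ:
  THF: x = 0.164, y = 0.323
  benzene: x = 0.214, y = 0.329
  n-heptane: x = 0.244, y = 0.218
  ethylbenzene: x = 0.205, y = 0.077
  o-xylene: x = 0.173, y = 0.052

y_benzene = 0.329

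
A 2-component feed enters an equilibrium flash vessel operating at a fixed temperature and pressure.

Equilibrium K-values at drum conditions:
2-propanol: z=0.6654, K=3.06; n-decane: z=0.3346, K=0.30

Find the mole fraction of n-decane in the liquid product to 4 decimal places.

x_n-decane = 0.7464

Material balance + equilibrium reduce to Σ zᵢ(Kᵢ−1)/(1+V/F(Kᵢ−1)) = 0.
Check two-phase: ΣzᵢKᵢ = 2.1365 > 1 and Σzᵢ/Kᵢ = 1.3328 > 1, so g(0) = 1.1365 > 0 and g(1) = -0.3328 < 0.
Binary case is linear: z₁(K₁−1)(1+V/F(K₂−1)) + z₂(K₂−1)(1+V/F(K₁−1)) = 0
⇒ V/F = [z₁(K₁−1)+z₂(K₂−1)] / [−(K₁−1)(K₂−1)] = 1.13650/1.44200 = 0.7881
Compositions from xᵢ = zᵢ/(1+V/F(Kᵢ−1)), yᵢ = Kᵢxᵢ:
  2-propanol: x = 0.2536, y = 0.7761
  n-decane: x = 0.7464, y = 0.2239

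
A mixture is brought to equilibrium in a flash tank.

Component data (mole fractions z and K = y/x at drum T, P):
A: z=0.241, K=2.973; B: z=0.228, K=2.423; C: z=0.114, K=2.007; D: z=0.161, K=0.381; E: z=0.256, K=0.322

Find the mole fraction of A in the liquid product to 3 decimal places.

x_A = 0.109

Material balance + equilibrium reduce to Σ zᵢ(Kᵢ−1)/(1+ψ(Kᵢ−1)) = 0.
Check two-phase: ΣzᵢKᵢ = 1.642 > 1 and Σzᵢ/Kᵢ = 1.450 > 1, so g(0) = 0.642 > 0 and g(1) = -0.450 < 0.
Iterate (Newton) starting at ψ = 0.5:
  ψ = 0.500: g = 0.0984, g' = -0.845 → ψ = 0.616
  ψ = 0.616: g = -0.0011, g' = -0.875 → ψ = 0.615
Converged at ψ = 0.615.
Compositions from xᵢ = zᵢ/(1+ψ(Kᵢ−1)), yᵢ = Kᵢxᵢ:
  A: x = 0.109, y = 0.324
  B: x = 0.122, y = 0.295
  C: x = 0.070, y = 0.141
  D: x = 0.260, y = 0.099
  E: x = 0.439, y = 0.141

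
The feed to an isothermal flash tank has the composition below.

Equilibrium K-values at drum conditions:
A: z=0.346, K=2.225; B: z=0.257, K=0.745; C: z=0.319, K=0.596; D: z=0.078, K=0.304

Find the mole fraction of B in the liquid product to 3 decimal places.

Let ψ = V/F and solve Σ zᵢ(Kᵢ−1)/(1+ψ(Kᵢ−1)) = 0.
Check two-phase: ΣzᵢKᵢ = 1.175 > 1 and Σzᵢ/Kᵢ = 1.292 > 1, so g(0) = 0.175 > 0 and g(1) = -0.292 < 0.
Iterate (Newton) starting at ψ = 0.5:
  ψ = 0.500: g = -0.0570, g' = -0.392 → ψ = 0.355
  ψ = 0.355: g = 0.0009, g' = -0.410 → ψ = 0.357
Converged at ψ = 0.357.
Compositions from xᵢ = zᵢ/(1+ψ(Kᵢ−1)), yᵢ = Kᵢxᵢ:
  A: x = 0.241, y = 0.536
  B: x = 0.283, y = 0.211
  C: x = 0.373, y = 0.222
  D: x = 0.104, y = 0.032

x_B = 0.283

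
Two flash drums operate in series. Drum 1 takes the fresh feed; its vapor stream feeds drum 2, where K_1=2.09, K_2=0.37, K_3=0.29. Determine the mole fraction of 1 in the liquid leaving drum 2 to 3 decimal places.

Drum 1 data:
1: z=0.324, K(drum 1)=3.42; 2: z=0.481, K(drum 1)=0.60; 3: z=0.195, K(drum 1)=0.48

x_1 (drum 2) = 0.374

Drum 1:
Newton iteration, ψ₁⁰ = 0.55:
  ψ₁ = 0.550: g = -0.0523, g' = -0.579 → ψ₁ = 0.460
  ψ₁ = 0.460: g = 0.0022, g' = -0.632 → ψ₁ = 0.463
Converged at ψ₁ = 0.463.
Drum-1 compositions:
  1: x = 0.153, y = 0.522
  2: x = 0.590, y = 0.354
  3: x = 0.257, y = 0.123
Drum-2 feed = drum-1 vapor: z₂ = (0.5225, 0.3542, 0.1233).
Drum 2:
Material balance + equilibrium reduce to Σ zᵢ(Kᵢ−1)/(1+ψ₂(Kᵢ−1)) = 0.
Check two-phase: ΣzᵢKᵢ = 1.259 > 1 and Σzᵢ/Kᵢ = 1.632 > 1, so g(0) = 0.259 > 0 and g(1) = -0.632 < 0.
Newton iteration, ψ₂⁰ = 0.5:
  ψ₂ = 0.500: g = -0.0929, g' = -0.709 → ψ₂ = 0.369
  ψ₂ = 0.369: g = -0.0032, g' = -0.668 → ψ₂ = 0.364
Converged at ψ₂ = 0.364.
  1: x = 0.374, y = 0.782
  2: x = 0.460, y = 0.170
  3: x = 0.166, y = 0.048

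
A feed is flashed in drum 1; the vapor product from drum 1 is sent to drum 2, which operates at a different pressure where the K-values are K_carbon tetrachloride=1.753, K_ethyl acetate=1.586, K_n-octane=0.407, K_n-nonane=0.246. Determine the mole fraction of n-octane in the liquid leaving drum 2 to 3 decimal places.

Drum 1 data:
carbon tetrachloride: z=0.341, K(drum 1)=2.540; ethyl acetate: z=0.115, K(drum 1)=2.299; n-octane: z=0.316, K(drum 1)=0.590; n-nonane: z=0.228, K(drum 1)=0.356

x_n-octane (drum 2) = 0.331

Drum 1:
Rachford–Rice: g(ψ₁) = Σ zᵢ(Kᵢ−1)/(1+ψ₁(Kᵢ−1)) = 0.
g(0) = ΣzᵢKᵢ − 1 = 0.398 and g(1) = 1 − Σzᵢ/Kᵢ = -0.360, so a root lies in (0, 1).
Iterate (Newton) starting at ψ₁ = 0.5:
  ψ₁ = 0.500: g = 0.0077, g' = -0.619 → ψ₁ = 0.512
Converged at ψ₁ = 0.512.
Drum-1 compositions:
  carbon tetrachloride: x = 0.191, y = 0.484
  ethyl acetate: x = 0.069, y = 0.159
  n-octane: x = 0.400, y = 0.236
  n-nonane: x = 0.340, y = 0.121
Drum-2 feed = drum-1 vapor: z₂ = (0.4841, 0.1587, 0.2360, 0.1212).
Drum 2:
Rachford–Rice: g(ψ₂) = Σ zᵢ(Kᵢ−1)/(1+ψ₂(Kᵢ−1)) = 0.
Check two-phase: ΣzᵢKᵢ = 1.226 > 1 and Σzᵢ/Kᵢ = 1.449 > 1, so g(0) = 0.226 > 0 and g(1) = -0.449 < 0.
Newton–Raphson from ψ₂ = 0.66:
  ψ₂ = 0.660: g = -0.1012, g' = -0.648 → ψ₂ = 0.504
  ψ₂ = 0.504: g = -0.0108, g' = -0.525 → ψ₂ = 0.483
Converged at ψ₂ = 0.483.
  carbon tetrachloride: x = 0.355, y = 0.622
  ethyl acetate: x = 0.124, y = 0.196
  n-octane: x = 0.331, y = 0.135
  n-nonane: x = 0.191, y = 0.047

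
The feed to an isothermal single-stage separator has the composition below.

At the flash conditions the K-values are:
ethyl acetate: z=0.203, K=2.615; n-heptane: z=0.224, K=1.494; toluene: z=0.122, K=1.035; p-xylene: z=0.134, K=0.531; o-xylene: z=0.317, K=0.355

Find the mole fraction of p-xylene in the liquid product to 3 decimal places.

x_p-xylene = 0.155

Material balance + equilibrium reduce to Σ zᵢ(Kᵢ−1)/(1+ψ(Kᵢ−1)) = 0.
Feasibility: ΣzᵢKᵢ = 1.175, Σzᵢ/Kᵢ = 1.491 — both > 1, two phases present.
Iterate (Newton) starting at ψ = 0.38:
  ψ = 0.380: g = -0.0468, g' = -0.517 → ψ = 0.290
Converged at ψ = 0.290.
Compositions from xᵢ = zᵢ/(1+ψ(Kᵢ−1)), yᵢ = Kᵢxᵢ:
  ethyl acetate: x = 0.138, y = 0.361
  n-heptane: x = 0.196, y = 0.293
  toluene: x = 0.121, y = 0.125
  p-xylene: x = 0.155, y = 0.082
  o-xylene: x = 0.390, y = 0.138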